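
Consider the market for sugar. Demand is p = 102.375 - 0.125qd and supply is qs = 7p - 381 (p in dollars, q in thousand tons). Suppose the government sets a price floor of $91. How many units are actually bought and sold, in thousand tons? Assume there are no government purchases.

91

Rearranging demand gives qd = 819 - 8p. Without the control the market clears where 819 - 8p = 7p - 381, i.e. p* = 80 and q* = 179.
Because the floor (91) lies above the market-clearing price, it is binding.
At p = 91: qd = 819 - 8·91 = 91 and qs = 7·91 - 381 = 256.
The quantity actually transacted is the short side, demand: 91.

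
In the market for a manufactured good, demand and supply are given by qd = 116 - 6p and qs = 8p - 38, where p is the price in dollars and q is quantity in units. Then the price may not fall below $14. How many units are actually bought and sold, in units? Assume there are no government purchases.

32

In a free market, 116 - 6p = 8p - 38 gives the equilibrium p* = 11, q* = 50.
Since 14 > 11, the floor is binding.
At p = 14: qd = 116 - 6·14 = 32 and qs = 8·14 - 38 = 74.
The quantity actually transacted is the short side, demand: 32.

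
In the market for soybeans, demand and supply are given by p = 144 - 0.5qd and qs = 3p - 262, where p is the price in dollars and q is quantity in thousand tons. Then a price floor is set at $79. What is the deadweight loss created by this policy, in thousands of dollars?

0

Rearranging demand gives qd = 288 - 2p. Equilibrium: 288 - 2p = 3p - 262, so 550 = 5p and p* = 110, q* = 68.
The floor of 79 is below the equilibrium price 110, so it is not binding; the market clears at p* = 110, q* = 68.
Since the control does not bind, no trades are prevented and deadweight loss is zero.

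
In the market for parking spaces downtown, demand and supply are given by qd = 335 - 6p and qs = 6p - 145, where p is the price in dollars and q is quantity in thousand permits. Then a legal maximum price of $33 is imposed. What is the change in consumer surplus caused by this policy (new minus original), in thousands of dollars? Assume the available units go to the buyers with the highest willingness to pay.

224

In a free market, 335 - 6p = 6p - 145 gives the equilibrium p* = 40, q* = 95.
Since 33 < 40, the ceiling is binding.
At p = 33: qd = 335 - 6·33 = 137 and qs = 6·33 - 145 = 53.
Consumer surplus without the control is ½ · (335/6 - 40) · 95 = 9025/12.
With the ceiling, 53 units are sold at 33 (assume they go to the highest-value buyers). The demand price at q = 53 is 47, so CS = ½ · [(335/6 - 33) + (47 - 33)] · 53 = 11713/12.
Change in consumer surplus = 11713/12 - 9025/12 = 224.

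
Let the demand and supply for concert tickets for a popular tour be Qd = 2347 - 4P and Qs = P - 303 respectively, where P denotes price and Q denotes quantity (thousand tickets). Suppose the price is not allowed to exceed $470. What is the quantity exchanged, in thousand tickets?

Setting quantity demanded equal to quantity supplied, 2347 - 4P = P - 303, gives P* = 530 and Q* = 227.
The ceiling of 470 is below the equilibrium price 530, so it binds.
At P = 470: Qd = 2347 - 4·470 = 467 and Qs = 470 - 303 = 167.
The quantity actually transacted is the short side, supply: 167.

167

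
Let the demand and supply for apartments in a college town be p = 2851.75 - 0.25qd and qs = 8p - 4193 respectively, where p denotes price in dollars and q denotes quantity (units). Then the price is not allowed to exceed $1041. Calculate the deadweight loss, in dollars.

804972

Rearranging demand gives qd = 11407 - 4p. Without the control the market clears where 11407 - 4p = 8p - 4193, i.e. p* = 1300 and q* = 6207.
Because the ceiling (1041) lies below the market-clearing price, it is binding.
At p = 1041: qd = 11407 - 4·1041 = 7243 and qs = 8·1041 - 4193 = 4135.
Quantity traded falls to 4135. At q = 4135 the demand price is (11407 - 4135)/4 = 1818 and the supply price is (4193 + 4135)/8 = 1041.
Deadweight loss = ½ · (1818 - 1041) · (6207 - 4135) = ½ · 777 · 2072 = 804972.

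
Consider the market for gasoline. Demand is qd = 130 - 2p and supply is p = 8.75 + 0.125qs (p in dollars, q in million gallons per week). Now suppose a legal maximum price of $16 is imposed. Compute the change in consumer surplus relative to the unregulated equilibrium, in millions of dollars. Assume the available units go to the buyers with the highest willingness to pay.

-24

Rearranging supply gives qs = 8p - 70. Without the control the market clears where 130 - 2p = 8p - 70, i.e. p* = 20 and q* = 90.
Because the ceiling (16) lies below the market-clearing price, it is binding.
At p = 16: qd = 130 - 2·16 = 98 and qs = 8·16 - 70 = 58.
Consumer surplus without the control is ½ · (65 - 20) · 90 = 2025.
With the ceiling, 58 units are sold at 16 (assume they go to the highest-value buyers). The demand price at q = 58 is 36, so CS = ½ · [(65 - 16) + (36 - 16)] · 58 = 2001.
Change in consumer surplus = 2001 - 2025 = -24.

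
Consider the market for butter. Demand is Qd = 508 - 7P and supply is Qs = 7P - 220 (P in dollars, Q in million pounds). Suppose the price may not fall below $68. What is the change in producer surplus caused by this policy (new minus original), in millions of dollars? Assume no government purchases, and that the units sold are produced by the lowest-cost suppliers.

-384

In a free market, 508 - 7P = 7P - 220 gives the equilibrium P* = 52, Q* = 144.
Since 68 > 52, the floor is binding.
At P = 68: Qd = 508 - 7·68 = 32 and Qs = 7·68 - 220 = 256.
Producer surplus without the control is ½ · (52 - 220/7) · 144 = 10368/7.
With the floor, 32 units are sold at 68. The supply price at Q = 32 is 36, so PS = ½ · [(68 - 220/7) + (68 - 36)] · 32 = 7680/7.
Change in producer surplus = 7680/7 - 10368/7 = -384.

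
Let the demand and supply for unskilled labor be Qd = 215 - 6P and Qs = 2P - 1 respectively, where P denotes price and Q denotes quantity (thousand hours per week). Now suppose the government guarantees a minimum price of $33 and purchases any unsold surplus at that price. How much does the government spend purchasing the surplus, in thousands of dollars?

1584

Without the control the market clears where 215 - 6P = 2P - 1, i.e. P* = 27 and Q* = 53.
The floor of 33 is above the equilibrium price 27, so it binds.
At P = 33: Qd = 215 - 6·33 = 17 and Qs = 2·33 - 1 = 65.
Surplus = Qs - Qd = 48.
Government expenditure = surplus × support price = 48 × 33 = 1584.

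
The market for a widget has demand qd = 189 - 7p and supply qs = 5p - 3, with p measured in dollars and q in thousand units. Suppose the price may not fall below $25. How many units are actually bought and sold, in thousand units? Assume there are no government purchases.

14

In a free market, 189 - 7p = 5p - 3 gives the equilibrium p* = 16, q* = 77.
The floor of 25 is above the equilibrium price 16, so it binds.
At p = 25: qd = 189 - 7·25 = 14 and qs = 5·25 - 3 = 122.
The quantity actually transacted is the short side, demand: 14.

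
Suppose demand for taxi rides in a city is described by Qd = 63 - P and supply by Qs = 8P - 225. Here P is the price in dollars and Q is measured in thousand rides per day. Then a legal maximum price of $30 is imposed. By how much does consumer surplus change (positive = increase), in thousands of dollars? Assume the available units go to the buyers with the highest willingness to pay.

Without the control the market clears where 63 - P = 8P - 225, i.e. P* = 32 and Q* = 31.
The ceiling of 30 is below the equilibrium price 32, so it binds.
At P = 30: Qd = 63 - 30 = 33 and Qs = 8·30 - 225 = 15.
Consumer surplus without the control is ½ · (63 - 32) · 31 = 480.5.
With the ceiling, 15 units are sold at 30 (assume they go to the highest-value buyers). The demand price at Q = 15 is 48, so CS = ½ · [(63 - 30) + (48 - 30)] · 15 = 382.5.
Change in consumer surplus = 382.5 - 480.5 = -98.

-98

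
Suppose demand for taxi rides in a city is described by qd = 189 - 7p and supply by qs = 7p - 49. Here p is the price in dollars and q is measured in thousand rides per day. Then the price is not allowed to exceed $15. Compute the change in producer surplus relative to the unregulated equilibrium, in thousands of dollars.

In a free market, 189 - 7p = 7p - 49 gives the equilibrium p* = 17, q* = 70.
Because the ceiling (15) lies below the market-clearing price, it is binding.
At p = 15: qd = 189 - 7·15 = 84 and qs = 7·15 - 49 = 56.
Producer surplus without the control is ½ · (17 - 7) · 70 = 350.
With the ceiling, producers sell 56 units at 15, so PS = ½ · (15 - 7) · 56 = 224.
Change in producer surplus = 224 - 350 = -126.

-126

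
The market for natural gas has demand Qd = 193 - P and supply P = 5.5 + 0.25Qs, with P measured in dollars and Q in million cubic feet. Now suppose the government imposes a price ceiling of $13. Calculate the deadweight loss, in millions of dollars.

9000

Rearranging supply gives Qs = 4P - 22. Equilibrium: 193 - P = 4P - 22, so 215 = 5P and P* = 43, Q* = 150.
The ceiling of 13 is below the equilibrium price 43, so it binds.
At P = 13: Qd = 193 - 13 = 180 and Qs = 4·13 - 22 = 30.
Quantity traded falls to 30. At Q = 30 the demand price is 193 - 30 = 163 and the supply price is (22 + 30)/4 = 13.
Deadweight loss = ½ · (163 - 13) · (150 - 30) = ½ · 150 · 120 = 9000.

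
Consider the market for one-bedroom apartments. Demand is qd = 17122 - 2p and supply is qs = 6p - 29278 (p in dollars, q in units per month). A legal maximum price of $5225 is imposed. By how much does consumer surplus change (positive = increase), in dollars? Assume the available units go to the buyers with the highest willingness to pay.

-1784225

Without the control the market clears where 17122 - 2p = 6p - 29278, i.e. p* = 5800 and q* = 5522.
The ceiling of 5225 is below the equilibrium price 5800, so it binds.
At p = 5225: qd = 17122 - 2·5225 = 6672 and qs = 6·5225 - 29278 = 2072.
Consumer surplus without the control is ½ · (8561 - 5800) · 5522 = 7623121.
With the ceiling, 2072 units are sold at 5225 (assume they go to the highest-value buyers). The demand price at q = 2072 is 7525, so CS = ½ · [(8561 - 5225) + (7525 - 5225)] · 2072 = 5838896.
Change in consumer surplus = 5838896 - 7623121 = -1784225.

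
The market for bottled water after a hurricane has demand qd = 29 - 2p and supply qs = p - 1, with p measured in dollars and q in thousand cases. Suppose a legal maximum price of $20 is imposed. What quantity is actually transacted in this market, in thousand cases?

9

Without the control the market clears where 29 - 2p = p - 1, i.e. p* = 10 and q* = 9.
The ceiling of 20 is above the equilibrium price 10, so it is not binding; the market clears at p* = 10, q* = 9.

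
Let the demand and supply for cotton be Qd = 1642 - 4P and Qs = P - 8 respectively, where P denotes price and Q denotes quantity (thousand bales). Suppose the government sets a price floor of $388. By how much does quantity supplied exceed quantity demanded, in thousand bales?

290

Equilibrium: 1642 - 4P = P - 8, so 1650 = 5P and P* = 330, Q* = 322.
Because the floor (388) lies above the market-clearing price, it is binding.
At P = 388: Qd = 1642 - 4·388 = 90 and Qs = 388 - 8 = 380.
Surplus = Qs - Qd = 380 - 90 = 290.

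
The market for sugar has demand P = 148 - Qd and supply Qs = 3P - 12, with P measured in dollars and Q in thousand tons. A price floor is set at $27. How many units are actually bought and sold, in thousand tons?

108

Rearranging demand gives Qd = 148 - P. In a free market, 148 - P = 3P - 12 gives the equilibrium P* = 40, Q* = 108.
The floor of 27 is below the equilibrium price 40, so it is not binding; the market clears at P* = 40, Q* = 108.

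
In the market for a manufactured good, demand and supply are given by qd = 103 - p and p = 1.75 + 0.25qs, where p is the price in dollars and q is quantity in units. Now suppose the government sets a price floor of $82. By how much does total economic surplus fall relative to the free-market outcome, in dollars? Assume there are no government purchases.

Rearranging supply gives qs = 4p - 7. In a free market, 103 - p = 4p - 7 gives the equilibrium p* = 22, q* = 81.
The floor of 82 is above the equilibrium price 22, so it binds.
At p = 82: qd = 103 - 82 = 21 and qs = 4·82 - 7 = 321.
Quantity traded falls to 21. At q = 21 the demand price is 103 - 21 = 82 and the supply price is (7 + 21)/4 = 7.
Deadweight loss = ½ · (82 - 7) · (81 - 21) = ½ · 75 · 60 = 2250.

2250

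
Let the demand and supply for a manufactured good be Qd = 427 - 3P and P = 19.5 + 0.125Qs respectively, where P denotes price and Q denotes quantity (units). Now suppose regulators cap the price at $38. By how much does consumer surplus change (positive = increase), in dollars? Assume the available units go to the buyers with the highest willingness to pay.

-180

Rearranging supply gives Qs = 8P - 156. Equilibrium: 427 - 3P = 8P - 156, so 583 = 11P and P* = 53, Q* = 268.
Because the ceiling (38) lies below the market-clearing price, it is binding.
At P = 38: Qd = 427 - 3·38 = 313 and Qs = 8·38 - 156 = 148.
Consumer surplus without the control is ½ · (427/3 - 53) · 268 = 35912/3.
With the ceiling, 148 units are sold at 38 (assume they go to the highest-value buyers). The demand price at Q = 148 is 93, so CS = ½ · [(427/3 - 38) + (93 - 38)] · 148 = 35372/3.
Change in consumer surplus = 35372/3 - 35912/3 = -180.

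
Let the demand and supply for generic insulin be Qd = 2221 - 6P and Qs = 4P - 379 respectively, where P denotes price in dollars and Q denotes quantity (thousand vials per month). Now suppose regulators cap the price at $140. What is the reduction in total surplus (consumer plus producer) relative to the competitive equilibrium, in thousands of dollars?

48000

Without the control the market clears where 2221 - 6P = 4P - 379, i.e. P* = 260 and Q* = 661.
Since 140 < 260, the ceiling is binding.
At P = 140: Qd = 2221 - 6·140 = 1381 and Qs = 4·140 - 379 = 181.
Quantity traded falls to 181. At Q = 181 the demand price is (2221 - 181)/6 = 340 and the supply price is (379 + 181)/4 = 140.
Deadweight loss = ½ · (340 - 140) · (661 - 181) = ½ · 200 · 480 = 48000.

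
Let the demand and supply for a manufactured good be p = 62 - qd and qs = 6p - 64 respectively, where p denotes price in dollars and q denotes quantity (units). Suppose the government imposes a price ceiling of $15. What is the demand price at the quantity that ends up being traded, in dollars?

Rearranging demand gives qd = 62 - p. Without the control the market clears where 62 - p = 6p - 64, i.e. p* = 18 and q* = 44.
Because the ceiling (15) lies below the market-clearing price, it is binding.
At p = 15: qd = 62 - 15 = 47 and qs = 6·15 - 64 = 26.
Only 26 units reach the market. On the demand curve, the marginal buyer's willingness to pay at q = 26 is (62 - 26) = 36.

36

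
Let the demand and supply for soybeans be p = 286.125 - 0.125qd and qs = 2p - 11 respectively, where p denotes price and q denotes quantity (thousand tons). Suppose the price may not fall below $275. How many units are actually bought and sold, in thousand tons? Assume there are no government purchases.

89

Rearranging demand gives qd = 2289 - 8p. Without the control the market clears where 2289 - 8p = 2p - 11, i.e. p* = 230 and q* = 449.
Because the floor (275) lies above the market-clearing price, it is binding.
At p = 275: qd = 2289 - 8·275 = 89 and qs = 2·275 - 11 = 539.
The quantity actually transacted is the short side, demand: 89.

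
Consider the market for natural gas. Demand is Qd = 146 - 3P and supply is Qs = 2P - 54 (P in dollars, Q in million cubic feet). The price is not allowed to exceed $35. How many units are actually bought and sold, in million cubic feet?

Equilibrium: 146 - 3P = 2P - 54, so 200 = 5P and P* = 40, Q* = 26.
The ceiling of 35 is below the equilibrium price 40, so it binds.
At P = 35: Qd = 146 - 3·35 = 41 and Qs = 2·35 - 54 = 16.
The quantity actually transacted is the short side, supply: 16.

16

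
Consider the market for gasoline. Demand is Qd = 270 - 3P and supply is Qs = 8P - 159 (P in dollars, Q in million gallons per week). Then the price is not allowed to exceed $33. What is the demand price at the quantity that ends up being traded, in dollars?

In a free market, 270 - 3P = 8P - 159 gives the equilibrium P* = 39, Q* = 153.
Because the ceiling (33) lies below the market-clearing price, it is binding.
At P = 33: Qd = 270 - 3·33 = 171 and Qs = 8·33 - 159 = 105.
Only 105 units reach the market. On the demand curve, the marginal buyer's willingness to pay at Q = 105 is (270 - 105)/3 = 55.

55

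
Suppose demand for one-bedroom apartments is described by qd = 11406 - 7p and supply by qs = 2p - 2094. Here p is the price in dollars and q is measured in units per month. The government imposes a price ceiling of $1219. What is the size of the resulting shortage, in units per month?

2529

In a free market, 11406 - 7p = 2p - 2094 gives the equilibrium p* = 1500, q* = 906.
Since 1219 < 1500, the ceiling is binding.
At p = 1219: qd = 11406 - 7·1219 = 2873 and qs = 2·1219 - 2094 = 344.
Shortage = qd - qs = 2873 - 344 = 2529.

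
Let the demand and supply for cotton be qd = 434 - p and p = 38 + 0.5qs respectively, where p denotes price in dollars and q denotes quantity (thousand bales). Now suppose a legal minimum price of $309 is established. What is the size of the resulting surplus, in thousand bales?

Rearranging supply gives qs = 2p - 76. Equilibrium: 434 - p = 2p - 76, so 510 = 3p and p* = 170, q* = 264.
The floor of 309 is above the equilibrium price 170, so it binds.
At p = 309: qd = 434 - 309 = 125 and qs = 2·309 - 76 = 542.
Surplus = qs - qd = 542 - 125 = 417.

417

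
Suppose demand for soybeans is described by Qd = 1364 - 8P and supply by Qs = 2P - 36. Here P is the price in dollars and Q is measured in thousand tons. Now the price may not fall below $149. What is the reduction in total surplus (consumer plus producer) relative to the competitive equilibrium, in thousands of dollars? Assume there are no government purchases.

Without the control the market clears where 1364 - 8P = 2P - 36, i.e. P* = 140 and Q* = 244.
Because the floor (149) lies above the market-clearing price, it is binding.
At P = 149: Qd = 1364 - 8·149 = 172 and Qs = 2·149 - 36 = 262.
Quantity traded falls to 172. At Q = 172 the demand price is (1364 - 172)/8 = 149 and the supply price is (36 + 172)/2 = 104.
Deadweight loss = ½ · (149 - 104) · (244 - 172) = ½ · 45 · 72 = 1620.

1620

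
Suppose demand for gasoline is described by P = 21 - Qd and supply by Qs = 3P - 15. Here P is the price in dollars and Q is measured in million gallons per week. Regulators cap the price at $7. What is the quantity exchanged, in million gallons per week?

6

Rearranging demand gives Qd = 21 - P. Setting quantity demanded equal to quantity supplied, 21 - P = 3P - 15, gives P* = 9 and Q* = 12.
The ceiling of 7 is below the equilibrium price 9, so it binds.
At P = 7: Qd = 21 - 7 = 14 and Qs = 3·7 - 15 = 6.
The quantity actually transacted is the short side, supply: 6.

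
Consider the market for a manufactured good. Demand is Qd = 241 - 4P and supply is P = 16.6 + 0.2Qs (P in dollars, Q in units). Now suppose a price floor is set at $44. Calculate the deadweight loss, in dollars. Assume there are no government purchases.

Rearranging supply gives Qs = 5P - 83. Equilibrium: 241 - 4P = 5P - 83, so 324 = 9P and P* = 36, Q* = 97.
Because the floor (44) lies above the market-clearing price, it is binding.
At P = 44: Qd = 241 - 4·44 = 65 and Qs = 5·44 - 83 = 137.
Quantity traded falls to 65. At Q = 65 the demand price is (241 - 65)/4 = 44 and the supply price is (83 + 65)/5 = 29.6.
Deadweight loss = ½ · (44 - 29.6) · (97 - 65) = ½ · 14.4 · 32 = 230.4.

230.4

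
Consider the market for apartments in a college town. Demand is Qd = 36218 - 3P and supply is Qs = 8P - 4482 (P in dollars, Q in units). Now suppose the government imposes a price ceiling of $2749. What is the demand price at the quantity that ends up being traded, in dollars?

6236

Without the control the market clears where 36218 - 3P = 8P - 4482, i.e. P* = 3700 and Q* = 25118.
The ceiling of 2749 is below the equilibrium price 3700, so it binds.
At P = 2749: Qd = 36218 - 3·2749 = 27971 and Qs = 8·2749 - 4482 = 17510.
Only 17510 units reach the market. On the demand curve, the marginal buyer's willingness to pay at Q = 17510 is (36218 - 17510)/3 = 6236.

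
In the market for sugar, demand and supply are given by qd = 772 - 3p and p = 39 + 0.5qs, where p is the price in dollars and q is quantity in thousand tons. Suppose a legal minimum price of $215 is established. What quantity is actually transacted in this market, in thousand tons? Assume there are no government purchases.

127

Rearranging supply gives qs = 2p - 78. Without the control the market clears where 772 - 3p = 2p - 78, i.e. p* = 170 and q* = 262.
The floor of 215 is above the equilibrium price 170, so it binds.
At p = 215: qd = 772 - 3·215 = 127 and qs = 2·215 - 78 = 352.
The quantity actually transacted is the short side, demand: 127.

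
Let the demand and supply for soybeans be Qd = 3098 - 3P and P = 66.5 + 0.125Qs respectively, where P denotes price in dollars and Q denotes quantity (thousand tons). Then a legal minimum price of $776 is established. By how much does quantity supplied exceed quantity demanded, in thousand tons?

4906

Rearranging supply gives Qs = 8P - 532. Setting quantity demanded equal to quantity supplied, 3098 - 3P = 8P - 532, gives P* = 330 and Q* = 2108.
Because the floor (776) lies above the market-clearing price, it is binding.
At P = 776: Qd = 3098 - 3·776 = 770 and Qs = 8·776 - 532 = 5676.
Surplus = Qs - Qd = 5676 - 770 = 4906.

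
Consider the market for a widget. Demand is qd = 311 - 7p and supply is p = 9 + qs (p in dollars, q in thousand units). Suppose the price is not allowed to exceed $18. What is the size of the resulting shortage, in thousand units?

176

Rearranging supply gives qs = p - 9. In a free market, 311 - 7p = p - 9 gives the equilibrium p* = 40, q* = 31.
Because the ceiling (18) lies below the market-clearing price, it is binding.
At p = 18: qd = 311 - 7·18 = 185 and qs = 18 - 9 = 9.
Shortage = qd - qs = 185 - 9 = 176.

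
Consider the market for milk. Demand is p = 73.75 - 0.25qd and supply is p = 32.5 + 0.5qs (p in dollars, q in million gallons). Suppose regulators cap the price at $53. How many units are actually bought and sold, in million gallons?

41

Rearranging demand gives qd = 295 - 4p; rearranging supply gives qs = 2p - 65. Without the control the market clears where 295 - 4p = 2p - 65, i.e. p* = 60 and q* = 55.
The ceiling of 53 is below the equilibrium price 60, so it binds.
At p = 53: qd = 295 - 4·53 = 83 and qs = 2·53 - 65 = 41.
The quantity actually transacted is the short side, supply: 41.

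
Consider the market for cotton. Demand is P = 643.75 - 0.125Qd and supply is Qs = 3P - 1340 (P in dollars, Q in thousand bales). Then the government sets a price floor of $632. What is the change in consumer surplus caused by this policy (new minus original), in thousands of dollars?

-11004

Rearranging demand gives Qd = 5150 - 8P. Setting quantity demanded equal to quantity supplied, 5150 - 8P = 3P - 1340, gives P* = 590 and Q* = 430.
The floor of 632 is above the equilibrium price 590, so it binds.
At P = 632: Qd = 5150 - 8·632 = 94 and Qs = 3·632 - 1340 = 556.
Consumer surplus without the control is ½ · (643.75 - 590) · 430 = 11556.25.
With the floor, consumers buy 94 units at 632, so CS = ½ · (643.75 - 632) · 94 = 552.25.
Change in consumer surplus = 552.25 - 11556.25 = -11004.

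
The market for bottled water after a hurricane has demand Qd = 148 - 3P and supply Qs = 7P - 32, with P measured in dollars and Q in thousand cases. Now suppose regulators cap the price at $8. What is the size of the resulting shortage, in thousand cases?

Setting quantity demanded equal to quantity supplied, 148 - 3P = 7P - 32, gives P* = 18 and Q* = 94.
Since 8 < 18, the ceiling is binding.
At P = 8: Qd = 148 - 3·8 = 124 and Qs = 7·8 - 32 = 24.
Shortage = Qd - Qs = 124 - 24 = 100.

100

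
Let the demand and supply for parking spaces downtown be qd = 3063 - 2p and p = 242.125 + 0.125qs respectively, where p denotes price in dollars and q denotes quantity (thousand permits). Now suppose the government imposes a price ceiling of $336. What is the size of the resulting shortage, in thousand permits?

Rearranging supply gives qs = 8p - 1937. Without the control the market clears where 3063 - 2p = 8p - 1937, i.e. p* = 500 and q* = 2063.
Because the ceiling (336) lies below the market-clearing price, it is binding.
At p = 336: qd = 3063 - 2·336 = 2391 and qs = 8·336 - 1937 = 751.
Shortage = qd - qs = 2391 - 751 = 1640.

1640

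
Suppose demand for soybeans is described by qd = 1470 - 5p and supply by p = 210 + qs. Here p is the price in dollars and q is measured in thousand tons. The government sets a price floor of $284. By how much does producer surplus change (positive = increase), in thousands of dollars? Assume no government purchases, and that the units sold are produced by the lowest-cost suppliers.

Rearranging supply gives qs = p - 210. In a free market, 1470 - 5p = p - 210 gives the equilibrium p* = 280, q* = 70.
Since 284 > 280, the floor is binding.
At p = 284: qd = 1470 - 5·284 = 50 and qs = 284 - 210 = 74.
Producer surplus without the control is ½ · (280 - 210) · 70 = 2450.
With the floor, 50 units are sold at 284. The supply price at q = 50 is 260, so PS = ½ · [(284 - 210) + (284 - 260)] · 50 = 2450.
Change in producer surplus = 2450 - 2450 = 0.

0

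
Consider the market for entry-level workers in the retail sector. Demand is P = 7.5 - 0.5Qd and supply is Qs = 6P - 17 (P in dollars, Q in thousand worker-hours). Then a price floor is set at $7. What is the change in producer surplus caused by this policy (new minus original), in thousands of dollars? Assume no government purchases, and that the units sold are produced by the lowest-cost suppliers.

Rearranging demand gives Qd = 15 - 2P. Equilibrium: 15 - 2P = 6P - 17, so 32 = 8P and P* = 4, Q* = 7.
The floor of 7 is above the equilibrium price 4, so it binds.
At P = 7: Qd = 15 - 2·7 = 1 and Qs = 6·7 - 17 = 25.
Producer surplus without the control is ½ · (4 - 17/6) · 7 = 49/12.
With the floor, 1 units are sold at 7. The supply price at Q = 1 is 3, so PS = ½ · [(7 - 17/6) + (7 - 3)] · 1 = 49/12.
Change in producer surplus = 49/12 - 49/12 = 0.

0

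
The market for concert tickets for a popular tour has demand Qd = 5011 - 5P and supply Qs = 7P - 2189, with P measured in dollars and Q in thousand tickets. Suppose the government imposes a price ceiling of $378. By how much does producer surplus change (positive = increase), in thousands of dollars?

Equilibrium: 5011 - 5P = 7P - 2189, so 7200 = 12P and P* = 600, Q* = 2011.
Since 378 < 600, the ceiling is binding.
At P = 378: Qd = 5011 - 5·378 = 3121 and Qs = 7·378 - 2189 = 457.
Producer surplus without the control is ½ · (600 - 2189/7) · 2011 = 4044121/14.
With the ceiling, producers sell 457 units at 378, so PS = ½ · (378 - 2189/7) · 457 = 208849/14.
Change in producer surplus = 208849/14 - 4044121/14 = -273948.

-273948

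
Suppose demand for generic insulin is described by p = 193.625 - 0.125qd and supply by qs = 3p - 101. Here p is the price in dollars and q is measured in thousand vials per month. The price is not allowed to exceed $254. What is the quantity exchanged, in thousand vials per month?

Rearranging demand gives qd = 1549 - 8p. Equilibrium: 1549 - 8p = 3p - 101, so 1650 = 11p and p* = 150, q* = 349.
The ceiling of 254 is above the equilibrium price 150, so it is not binding; the market clears at p* = 150, q* = 349.

349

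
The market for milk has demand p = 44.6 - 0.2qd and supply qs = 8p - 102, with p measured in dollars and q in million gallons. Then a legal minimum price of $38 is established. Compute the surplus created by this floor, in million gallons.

169

Rearranging demand gives qd = 223 - 5p. Without the control the market clears where 223 - 5p = 8p - 102, i.e. p* = 25 and q* = 98.
Because the floor (38) lies above the market-clearing price, it is binding.
At p = 38: qd = 223 - 5·38 = 33 and qs = 8·38 - 102 = 202.
Surplus = qs - qd = 202 - 33 = 169.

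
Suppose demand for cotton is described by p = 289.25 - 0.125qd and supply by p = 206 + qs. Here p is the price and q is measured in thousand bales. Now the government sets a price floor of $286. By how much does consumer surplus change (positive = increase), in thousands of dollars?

-300

Rearranging demand gives qd = 2314 - 8p; rearranging supply gives qs = p - 206. Without the control the market clears where 2314 - 8p = p - 206, i.e. p* = 280 and q* = 74.
The floor of 286 is above the equilibrium price 280, so it binds.
At p = 286: qd = 2314 - 8·286 = 26 and qs = 286 - 206 = 80.
Consumer surplus without the control is ½ · (289.25 - 280) · 74 = 342.25.
With the floor, consumers buy 26 units at 286, so CS = ½ · (289.25 - 286) · 26 = 42.25.
Change in consumer surplus = 42.25 - 342.25 = -300.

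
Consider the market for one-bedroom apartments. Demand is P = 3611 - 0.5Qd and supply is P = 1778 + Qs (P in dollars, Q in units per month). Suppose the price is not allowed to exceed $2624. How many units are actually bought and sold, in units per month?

846

Rearranging demand gives Qd = 7222 - 2P; rearranging supply gives Qs = P - 1778. In a free market, 7222 - 2P = P - 1778 gives the equilibrium P* = 3000, Q* = 1222.
The ceiling of 2624 is below the equilibrium price 3000, so it binds.
At P = 2624: Qd = 7222 - 2·2624 = 1974 and Qs = 2624 - 1778 = 846.
The quantity actually transacted is the short side, supply: 846.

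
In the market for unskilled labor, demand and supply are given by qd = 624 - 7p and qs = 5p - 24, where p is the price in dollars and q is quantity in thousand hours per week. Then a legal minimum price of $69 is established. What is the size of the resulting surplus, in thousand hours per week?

180

Setting quantity demanded equal to quantity supplied, 624 - 7p = 5p - 24, gives p* = 54 and q* = 246.
Because the floor (69) lies above the market-clearing price, it is binding.
At p = 69: qd = 624 - 7·69 = 141 and qs = 5·69 - 24 = 321.
Surplus = qs - qd = 321 - 141 = 180.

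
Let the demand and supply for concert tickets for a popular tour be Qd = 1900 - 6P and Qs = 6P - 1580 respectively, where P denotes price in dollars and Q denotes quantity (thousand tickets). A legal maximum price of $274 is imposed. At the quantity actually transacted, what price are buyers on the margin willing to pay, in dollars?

Equilibrium: 1900 - 6P = 6P - 1580, so 3480 = 12P and P* = 290, Q* = 160.
Since 274 < 290, the ceiling is binding.
At P = 274: Qd = 1900 - 6·274 = 256 and Qs = 6·274 - 1580 = 64.
Only 64 units reach the market. On the demand curve, the marginal buyer's willingness to pay at Q = 64 is (1900 - 64)/6 = 306.

306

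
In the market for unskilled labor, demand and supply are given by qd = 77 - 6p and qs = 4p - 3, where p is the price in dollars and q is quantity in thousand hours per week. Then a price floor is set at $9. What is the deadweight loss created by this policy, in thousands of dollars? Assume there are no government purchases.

7.5

Equilibrium: 77 - 6p = 4p - 3, so 80 = 10p and p* = 8, q* = 29.
Because the floor (9) lies above the market-clearing price, it is binding.
At p = 9: qd = 77 - 6·9 = 23 and qs = 4·9 - 3 = 33.
Quantity traded falls to 23. At q = 23 the demand price is (77 - 23)/6 = 9 and the supply price is (3 + 23)/4 = 6.5.
Deadweight loss = ½ · (9 - 6.5) · (29 - 23) = ½ · 2.5 · 6 = 7.5.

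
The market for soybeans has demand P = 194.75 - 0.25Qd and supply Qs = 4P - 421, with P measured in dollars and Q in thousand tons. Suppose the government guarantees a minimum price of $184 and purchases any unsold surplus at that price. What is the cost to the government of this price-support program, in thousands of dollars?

50048

Rearranging demand gives Qd = 779 - 4P. Setting quantity demanded equal to quantity supplied, 779 - 4P = 4P - 421, gives P* = 150 and Q* = 179.
The floor of 184 is above the equilibrium price 150, so it binds.
At P = 184: Qd = 779 - 4·184 = 43 and Qs = 4·184 - 421 = 315.
Surplus = Qs - Qd = 272.
Government expenditure = surplus × support price = 272 × 184 = 50048.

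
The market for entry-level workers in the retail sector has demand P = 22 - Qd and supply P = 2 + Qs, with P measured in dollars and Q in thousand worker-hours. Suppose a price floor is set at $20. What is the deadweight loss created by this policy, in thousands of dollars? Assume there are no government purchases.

Rearranging demand gives Qd = 22 - P; rearranging supply gives Qs = P - 2. Setting quantity demanded equal to quantity supplied, 22 - P = P - 2, gives P* = 12 and Q* = 10.
Since 20 > 12, the floor is binding.
At P = 20: Qd = 22 - 20 = 2 and Qs = 20 - 2 = 18.
Quantity traded falls to 2. At Q = 2 the demand price is 22 - 2 = 20 and the supply price is 2 + 2 = 4.
Deadweight loss = ½ · (20 - 4) · (10 - 2) = ½ · 16 · 8 = 64.

64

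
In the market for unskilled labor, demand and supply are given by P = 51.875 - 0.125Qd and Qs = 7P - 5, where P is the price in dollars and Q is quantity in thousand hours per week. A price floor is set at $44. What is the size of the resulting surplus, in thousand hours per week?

Rearranging demand gives Qd = 415 - 8P. Setting quantity demanded equal to quantity supplied, 415 - 8P = 7P - 5, gives P* = 28 and Q* = 191.
Since 44 > 28, the floor is binding.
At P = 44: Qd = 415 - 8·44 = 63 and Qs = 7·44 - 5 = 303.
Surplus = Qs - Qd = 303 - 63 = 240.

240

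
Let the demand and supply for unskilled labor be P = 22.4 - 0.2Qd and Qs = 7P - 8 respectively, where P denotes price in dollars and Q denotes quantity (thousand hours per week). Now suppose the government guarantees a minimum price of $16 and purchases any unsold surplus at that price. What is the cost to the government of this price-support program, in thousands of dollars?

1152

Rearranging demand gives Qd = 112 - 5P. In a free market, 112 - 5P = 7P - 8 gives the equilibrium P* = 10, Q* = 62.
The floor of 16 is above the equilibrium price 10, so it binds.
At P = 16: Qd = 112 - 5·16 = 32 and Qs = 7·16 - 8 = 104.
Surplus = Qs - Qd = 72.
Government expenditure = surplus × support price = 72 × 16 = 1152.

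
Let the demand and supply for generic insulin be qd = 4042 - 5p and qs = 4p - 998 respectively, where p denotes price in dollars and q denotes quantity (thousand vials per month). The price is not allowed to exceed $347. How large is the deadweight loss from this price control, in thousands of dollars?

163328.4

Without the control the market clears where 4042 - 5p = 4p - 998, i.e. p* = 560 and q* = 1242.
The ceiling of 347 is below the equilibrium price 560, so it binds.
At p = 347: qd = 4042 - 5·347 = 2307 and qs = 4·347 - 998 = 390.
Quantity traded falls to 390. At q = 390 the demand price is (4042 - 390)/5 = 730.4 and the supply price is (998 + 390)/4 = 347.
Deadweight loss = ½ · (730.4 - 347) · (1242 - 390) = ½ · 383.4 · 852 = 163328.4.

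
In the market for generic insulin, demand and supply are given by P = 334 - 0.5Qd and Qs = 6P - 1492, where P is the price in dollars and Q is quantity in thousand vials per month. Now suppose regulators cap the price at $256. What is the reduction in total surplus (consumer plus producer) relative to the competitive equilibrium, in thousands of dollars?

Rearranging demand gives Qd = 668 - 2P. Setting quantity demanded equal to quantity supplied, 668 - 2P = 6P - 1492, gives P* = 270 and Q* = 128.
The ceiling of 256 is below the equilibrium price 270, so it binds.
At P = 256: Qd = 668 - 2·256 = 156 and Qs = 6·256 - 1492 = 44.
Quantity traded falls to 44. At Q = 44 the demand price is (668 - 44)/2 = 312 and the supply price is (1492 + 44)/6 = 256.
Deadweight loss = ½ · (312 - 256) · (128 - 44) = ½ · 56 · 84 = 2352.

2352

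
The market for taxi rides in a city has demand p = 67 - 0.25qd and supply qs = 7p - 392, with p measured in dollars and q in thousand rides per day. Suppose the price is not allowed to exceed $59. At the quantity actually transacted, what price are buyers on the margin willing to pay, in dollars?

61.75

Rearranging demand gives qd = 268 - 4p. Without the control the market clears where 268 - 4p = 7p - 392, i.e. p* = 60 and q* = 28.
Because the ceiling (59) lies below the market-clearing price, it is binding.
At p = 59: qd = 268 - 4·59 = 32 and qs = 7·59 - 392 = 21.
Only 21 units reach the market. On the demand curve, the marginal buyer's willingness to pay at q = 21 is (268 - 21)/4 = 61.75.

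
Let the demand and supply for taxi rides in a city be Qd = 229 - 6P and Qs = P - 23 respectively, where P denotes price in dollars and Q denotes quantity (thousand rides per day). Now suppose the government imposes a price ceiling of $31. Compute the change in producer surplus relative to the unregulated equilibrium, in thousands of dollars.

-52.5

Equilibrium: 229 - 6P = P - 23, so 252 = 7P and P* = 36, Q* = 13.
Since 31 < 36, the ceiling is binding.
At P = 31: Qd = 229 - 6·31 = 43 and Qs = 31 - 23 = 8.
Producer surplus without the control is ½ · (36 - 23) · 13 = 84.5.
With the ceiling, producers sell 8 units at 31, so PS = ½ · (31 - 23) · 8 = 32.
Change in producer surplus = 32 - 84.5 = -52.5.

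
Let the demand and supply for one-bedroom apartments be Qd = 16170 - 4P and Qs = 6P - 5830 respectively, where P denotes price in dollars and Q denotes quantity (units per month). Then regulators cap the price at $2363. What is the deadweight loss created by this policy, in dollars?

0

Without the control the market clears where 16170 - 4P = 6P - 5830, i.e. P* = 2200 and Q* = 7370.
The ceiling of 2363 is above the equilibrium price 2200, so it is not binding; the market clears at P* = 2200, Q* = 7370.
Since the control does not bind, no trades are prevented and deadweight loss is zero.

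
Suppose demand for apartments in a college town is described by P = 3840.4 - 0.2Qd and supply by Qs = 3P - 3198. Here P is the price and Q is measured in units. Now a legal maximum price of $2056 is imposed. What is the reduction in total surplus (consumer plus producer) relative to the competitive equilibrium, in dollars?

1328486.4

Rearranging demand gives Qd = 19202 - 5P. Equilibrium: 19202 - 5P = 3P - 3198, so 22400 = 8P and P* = 2800, Q* = 5202.
Because the ceiling (2056) lies below the market-clearing price, it is binding.
At P = 2056: Qd = 19202 - 5·2056 = 8922 and Qs = 3·2056 - 3198 = 2970.
Quantity traded falls to 2970. At Q = 2970 the demand price is (19202 - 2970)/5 = 3246.4 and the supply price is (3198 + 2970)/3 = 2056.
Deadweight loss = ½ · (3246.4 - 2056) · (5202 - 2970) = ½ · 1190.4 · 2232 = 1328486.4.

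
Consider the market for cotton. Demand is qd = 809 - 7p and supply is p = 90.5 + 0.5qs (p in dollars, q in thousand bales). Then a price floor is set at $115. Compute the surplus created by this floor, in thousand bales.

Rearranging supply gives qs = 2p - 181. In a free market, 809 - 7p = 2p - 181 gives the equilibrium p* = 110, q* = 39.
The floor of 115 is above the equilibrium price 110, so it binds.
At p = 115: qd = 809 - 7·115 = 4 and qs = 2·115 - 181 = 49.
Surplus = qs - qd = 49 - 4 = 45.

45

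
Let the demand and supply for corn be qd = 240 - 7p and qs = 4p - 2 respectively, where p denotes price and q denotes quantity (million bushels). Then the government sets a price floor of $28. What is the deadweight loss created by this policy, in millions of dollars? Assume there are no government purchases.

346.5

In a free market, 240 - 7p = 4p - 2 gives the equilibrium p* = 22, q* = 86.
Since 28 > 22, the floor is binding.
At p = 28: qd = 240 - 7·28 = 44 and qs = 4·28 - 2 = 110.
Quantity traded falls to 44. At q = 44 the demand price is (240 - 44)/7 = 28 and the supply price is (2 + 44)/4 = 11.5.
Deadweight loss = ½ · (28 - 11.5) · (86 - 44) = ½ · 16.5 · 42 = 346.5.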